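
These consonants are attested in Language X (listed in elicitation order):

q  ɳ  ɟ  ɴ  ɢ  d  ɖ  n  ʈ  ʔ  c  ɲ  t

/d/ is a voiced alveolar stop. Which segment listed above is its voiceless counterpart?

/t/

The voiceless counterpart is a voiceless alveolar stop — in this inventory, /t/.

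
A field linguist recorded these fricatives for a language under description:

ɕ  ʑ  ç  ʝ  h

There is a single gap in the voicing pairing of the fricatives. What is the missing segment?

place of articulation  voiceless  voiced  
alveolo-palatal   ɕ         ʑ       
palatal           ç         ʝ       
glottal           h         —       
The glottal row has no voiced member, so the gap is the voiced glottal fricative /ɦ/.

/ɦ/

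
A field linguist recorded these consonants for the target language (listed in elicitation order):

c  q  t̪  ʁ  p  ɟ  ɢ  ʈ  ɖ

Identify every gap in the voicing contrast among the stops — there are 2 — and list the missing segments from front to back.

place of articulation  voiceless  voiced  
bilabial          p         —       
dental            t̪        —       
retroflex         ʈ         ɖ       
palatal           c         ɟ       
uvular            q         ɢ       
Gaps, from front to back: bilabial lacks voiced (/b/); dental lacks voiced (/d̪/).

/b/, /d̪/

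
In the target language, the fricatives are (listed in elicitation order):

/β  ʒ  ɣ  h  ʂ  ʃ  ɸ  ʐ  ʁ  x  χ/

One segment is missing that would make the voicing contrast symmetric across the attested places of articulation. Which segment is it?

Voiceless: /ɸ/ (bilabial), /ʃ/ (postalveolar), /ʂ/ (retroflex), /x/ (velar), /χ/ (uvular), /h/ (glottal).
Voiced: /β/ (bilabial), /ʒ/ (postalveolar), /ʐ/ (retroflex), /ɣ/ (velar), /ʁ/ (uvular).
The glottal row has no voiced member, so the gap is the voiced glottal fricative /ɦ/.

/ɦ/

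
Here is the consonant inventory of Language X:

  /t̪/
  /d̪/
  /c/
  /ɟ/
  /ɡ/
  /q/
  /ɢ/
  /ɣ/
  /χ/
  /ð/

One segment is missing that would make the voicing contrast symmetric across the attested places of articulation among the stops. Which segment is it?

/k/

place of articulation  voiceless  voiced  
dental            t̪        d̪      
palatal           c         ɟ       
velar             —         ɡ       
uvular            q         ɢ       
The velar row has no voiceless member, so the gap is the voiceless velar stop /k/.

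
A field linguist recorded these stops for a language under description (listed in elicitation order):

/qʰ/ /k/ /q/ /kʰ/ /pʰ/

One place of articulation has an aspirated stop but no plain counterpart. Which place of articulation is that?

bilabial

place of articulation  plain     aspirated
bilabial          —         pʰ      
velar             k         kʰ      
uvular            q         qʰ      
Every place of articulation has a plain member except bilabial, where /p/ would be expected.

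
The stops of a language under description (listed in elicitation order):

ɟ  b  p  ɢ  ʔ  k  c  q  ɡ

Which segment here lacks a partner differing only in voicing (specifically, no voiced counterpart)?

/ʔ/

Bilabial: /p/ ~ /b/
Palatal: /c/ ~ /ɟ/
Velar: /k/ ~ /ɡ/
Uvular: /q/ ~ /ɢ/
Glottal: only /ʔ/ (voiceless); no voiced partner.
So /ʔ/ is the unpaired segment.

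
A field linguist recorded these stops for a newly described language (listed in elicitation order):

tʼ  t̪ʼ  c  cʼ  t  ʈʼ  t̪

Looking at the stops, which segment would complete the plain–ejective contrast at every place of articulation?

/ʈ/

dental: plain /t̪/, ejective /t̪ʼ/.
alveolar: plain /t/, ejective /tʼ/.
retroflex: plain —, ejective /ʈʼ/.
palatal: plain /c/, ejective /cʼ/.
The retroflex row has no plain member, so the gap is the plain retroflex stop /ʈ/.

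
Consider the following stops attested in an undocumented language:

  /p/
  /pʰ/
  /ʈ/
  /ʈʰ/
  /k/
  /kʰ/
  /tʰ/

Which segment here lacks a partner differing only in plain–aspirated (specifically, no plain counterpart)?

/tʰ/

Bilabial: /p/ ~ /pʰ/
Retroflex: /ʈ/ ~ /ʈʰ/
Velar: /k/ ~ /kʰ/
Alveolar: only /tʰ/ (aspirated); no plain partner.
So /tʰ/ is the unpaired segment.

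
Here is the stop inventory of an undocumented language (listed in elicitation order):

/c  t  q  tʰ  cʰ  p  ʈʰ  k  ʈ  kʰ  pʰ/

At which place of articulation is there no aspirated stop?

uvular

place of articulation  plain     aspirated
bilabial          p         pʰ      
alveolar          t         tʰ      
retroflex         ʈ         ʈʰ      
palatal           c         cʰ      
velar             k         kʰ      
uvular            q         —       
Every place of articulation has an aspirated member except uvular, where /qʰ/ would be expected.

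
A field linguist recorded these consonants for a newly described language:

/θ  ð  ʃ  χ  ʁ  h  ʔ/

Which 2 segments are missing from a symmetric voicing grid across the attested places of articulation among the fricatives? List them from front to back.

dental: voiceless /θ/, voiced /ð/.
postalveolar: voiceless /ʃ/, voiced —.
uvular: voiceless /χ/, voiced /ʁ/.
glottal: voiceless /h/, voiced —.
Gaps, from front to back: postalveolar lacks voiced (/ʒ/); glottal lacks voiced (/ɦ/).

/ʒ/, /ɦ/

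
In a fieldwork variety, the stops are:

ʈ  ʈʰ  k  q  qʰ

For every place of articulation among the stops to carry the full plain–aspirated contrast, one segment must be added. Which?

/kʰ/

place of articulation  plain     aspirated
retroflex         ʈ         ʈʰ      
velar             k         —       
uvular            q         qʰ      
The velar row has no aspirated member, so the gap is the aspirated velar stop /kʰ/.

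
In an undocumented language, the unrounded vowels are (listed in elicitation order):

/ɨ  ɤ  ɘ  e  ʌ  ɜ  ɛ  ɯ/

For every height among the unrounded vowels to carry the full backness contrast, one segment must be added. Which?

/i/

Front: /e/ (high-mid), /ɛ/ (low-mid).
Central: /ɨ/ (high), /ɘ/ (high-mid), /ɜ/ (low-mid).
Back: /ɯ/ (high), /ɤ/ (high-mid), /ʌ/ (low-mid).
The high row has no front member, so the gap is the high front unrounded vowel /i/.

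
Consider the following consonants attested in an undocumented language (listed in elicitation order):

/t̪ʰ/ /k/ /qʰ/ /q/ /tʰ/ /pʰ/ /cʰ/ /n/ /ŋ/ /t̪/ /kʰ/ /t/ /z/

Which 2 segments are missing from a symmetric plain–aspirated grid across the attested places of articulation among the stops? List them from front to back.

bilabial: plain —, aspirated /pʰ/.
dental: plain /t̪/, aspirated /t̪ʰ/.
alveolar: plain /t/, aspirated /tʰ/.
palatal: plain —, aspirated /cʰ/.
velar: plain /k/, aspirated /kʰ/.
uvular: plain /q/, aspirated /qʰ/.
Gaps, from front to back: bilabial lacks plain (/p/); palatal lacks plain (/c/).

/p/, /c/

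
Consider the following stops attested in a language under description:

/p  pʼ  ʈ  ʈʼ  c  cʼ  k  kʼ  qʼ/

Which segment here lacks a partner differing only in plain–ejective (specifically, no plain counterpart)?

Bilabial: /p/ ~ /pʼ/
Retroflex: /ʈ/ ~ /ʈʼ/
Palatal: /c/ ~ /cʼ/
Velar: /k/ ~ /kʼ/
Uvular: only /qʼ/ (ejective); no plain partner.
So /qʼ/ is the unpaired segment.

/qʼ/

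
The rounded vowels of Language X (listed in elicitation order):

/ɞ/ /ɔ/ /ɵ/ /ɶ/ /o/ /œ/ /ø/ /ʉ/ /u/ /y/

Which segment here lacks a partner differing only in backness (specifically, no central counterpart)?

High: /y/ ~ /ʉ/ ~ /u/
High-mid: /ø/ ~ /ɵ/ ~ /o/
Low-mid: /œ/ ~ /ɞ/ ~ /ɔ/
Low: only /ɶ/ (front); no central partner.
So /ɶ/ is the unpaired segment.

/ɶ/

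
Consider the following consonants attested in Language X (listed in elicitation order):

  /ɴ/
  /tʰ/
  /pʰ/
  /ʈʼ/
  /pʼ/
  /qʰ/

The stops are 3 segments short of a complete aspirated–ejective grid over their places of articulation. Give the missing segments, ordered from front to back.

bilabial: aspirated /pʰ/, ejective /pʼ/.
alveolar: aspirated /tʰ/, ejective —.
retroflex: aspirated —, ejective /ʈʼ/.
uvular: aspirated /qʰ/, ejective —.
Gaps, from front to back: alveolar lacks ejective (/tʼ/); retroflex lacks aspirated (/ʈʰ/); uvular lacks ejective (/qʼ/).

/tʼ/, /ʈʰ/, /qʼ/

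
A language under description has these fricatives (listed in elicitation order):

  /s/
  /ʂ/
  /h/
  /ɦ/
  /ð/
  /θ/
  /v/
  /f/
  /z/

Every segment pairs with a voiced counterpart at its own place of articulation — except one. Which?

Labiodental: /f/ ~ /v/
Dental: /θ/ ~ /ð/
Alveolar: /s/ ~ /z/
Glottal: /h/ ~ /ɦ/
Retroflex: only /ʂ/ (voiceless); no voiced partner.
So /ʂ/ is the unpaired segment.

/ʂ/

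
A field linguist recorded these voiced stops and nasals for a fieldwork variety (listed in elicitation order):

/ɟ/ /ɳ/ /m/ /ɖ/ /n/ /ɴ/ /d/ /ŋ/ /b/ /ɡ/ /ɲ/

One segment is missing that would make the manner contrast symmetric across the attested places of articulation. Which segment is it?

/ɢ/

Oral stop: /b/ (bilabial), /d/ (alveolar), /ɖ/ (retroflex), /ɟ/ (palatal), /ɡ/ (velar).
Nasal: /m/ (bilabial), /n/ (alveolar), /ɳ/ (retroflex), /ɲ/ (palatal), /ŋ/ (velar), /ɴ/ (uvular).
The uvular row has no oral stop member, so the gap is the uvular oral stop /ɢ/.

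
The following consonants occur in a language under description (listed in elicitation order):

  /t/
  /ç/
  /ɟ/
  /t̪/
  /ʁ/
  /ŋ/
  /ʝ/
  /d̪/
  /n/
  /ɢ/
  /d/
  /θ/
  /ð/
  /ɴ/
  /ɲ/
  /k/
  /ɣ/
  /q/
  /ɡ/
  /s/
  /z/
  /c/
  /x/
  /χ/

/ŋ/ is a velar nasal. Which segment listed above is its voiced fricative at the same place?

The voiced fricative at the same place is a voiced velar fricative — in this inventory, /ɣ/.

/ɣ/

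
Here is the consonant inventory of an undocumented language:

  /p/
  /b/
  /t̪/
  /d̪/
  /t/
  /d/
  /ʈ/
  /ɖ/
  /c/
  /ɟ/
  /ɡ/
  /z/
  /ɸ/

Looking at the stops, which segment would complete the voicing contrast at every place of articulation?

/k/

bilabial: voiceless /p/, voiced /b/.
dental: voiceless /t̪/, voiced /d̪/.
alveolar: voiceless /t/, voiced /d/.
retroflex: voiceless /ʈ/, voiced /ɖ/.
palatal: voiceless /c/, voiced /ɟ/.
velar: voiceless —, voiced /ɡ/.
The velar row has no voiceless member, so the gap is the voiceless velar stop /k/.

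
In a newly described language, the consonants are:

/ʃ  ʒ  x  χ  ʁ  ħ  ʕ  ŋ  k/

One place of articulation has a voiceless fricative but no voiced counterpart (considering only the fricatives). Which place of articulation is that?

postalveolar: voiceless /ʃ/, voiced /ʒ/.
velar: voiceless /x/, voiced —.
uvular: voiceless /χ/, voiced /ʁ/.
pharyngeal: voiceless /ħ/, voiced /ʕ/.
Every place of articulation has a voiced member except velar, where /ɣ/ would be expected.

velar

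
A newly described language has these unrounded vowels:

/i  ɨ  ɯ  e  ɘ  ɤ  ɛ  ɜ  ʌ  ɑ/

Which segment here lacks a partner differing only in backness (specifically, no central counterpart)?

/ɑ/

High: /i/ ~ /ɨ/ ~ /ɯ/
High-mid: /e/ ~ /ɘ/ ~ /ɤ/
Low-mid: /ɛ/ ~ /ɜ/ ~ /ʌ/
Low: only /ɑ/ (back); no central partner.
So /ɑ/ is the unpaired segment.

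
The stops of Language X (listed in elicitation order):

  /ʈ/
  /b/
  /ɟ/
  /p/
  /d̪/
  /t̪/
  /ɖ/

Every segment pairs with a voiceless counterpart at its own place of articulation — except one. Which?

Bilabial: /p/ ~ /b/
Dental: /t̪/ ~ /d̪/
Retroflex: /ʈ/ ~ /ɖ/
Palatal: only /ɟ/ (voiced); no voiceless partner.
So /ɟ/ is the unpaired segment.

/ɟ/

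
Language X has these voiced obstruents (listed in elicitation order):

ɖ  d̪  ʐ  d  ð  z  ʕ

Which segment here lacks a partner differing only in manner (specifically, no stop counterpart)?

/ʕ/

Dental: /d̪/ ~ /ð/
Alveolar: /d/ ~ /z/
Retroflex: /ɖ/ ~ /ʐ/
Pharyngeal: only /ʕ/ (fricative); no stop partner.
So /ʕ/ is the unpaired segment.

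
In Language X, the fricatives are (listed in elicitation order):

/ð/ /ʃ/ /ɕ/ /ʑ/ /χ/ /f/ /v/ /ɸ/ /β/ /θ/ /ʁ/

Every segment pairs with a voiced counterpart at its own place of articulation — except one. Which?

/ʃ/

Bilabial: /ɸ/ ~ /β/
Labiodental: /f/ ~ /v/
Dental: /θ/ ~ /ð/
Alveolo-palatal: /ɕ/ ~ /ʑ/
Uvular: /χ/ ~ /ʁ/
Postalveolar: only /ʃ/ (voiceless); no voiced partner.
So /ʃ/ is the unpaired segment.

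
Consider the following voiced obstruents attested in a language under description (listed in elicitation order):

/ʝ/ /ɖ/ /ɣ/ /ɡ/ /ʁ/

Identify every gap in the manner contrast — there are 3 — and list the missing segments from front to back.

/ʐ/, /ɟ/, /ɢ/

place of articulation  stop      fricative
retroflex         ɖ         —       
palatal           —         ʝ       
velar             ɡ         ɣ       
uvular            —         ʁ       
Gaps, from front to back: retroflex lacks fricative (/ʐ/); palatal lacks stop (/ɟ/); uvular lacks stop (/ɢ/).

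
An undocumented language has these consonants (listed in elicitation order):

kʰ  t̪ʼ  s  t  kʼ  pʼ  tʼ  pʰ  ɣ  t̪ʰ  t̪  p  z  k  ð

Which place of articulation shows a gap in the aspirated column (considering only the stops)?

alveolar

place of articulation  plain     aspirated  ejective
bilabial          p         pʰ        pʼ      
dental            t̪        t̪ʰ       t̪ʼ     
alveolar          t         —         tʼ      
velar             k         kʰ        kʼ      
Every place of articulation has an aspirated member except alveolar, where /tʰ/ would be expected.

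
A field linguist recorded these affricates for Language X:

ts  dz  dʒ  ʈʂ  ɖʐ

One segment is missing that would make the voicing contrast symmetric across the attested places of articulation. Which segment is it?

Voiceless: /ts/ (alveolar), /ʈʂ/ (retroflex).
Voiced: /dz/ (alveolar), /dʒ/ (postalveolar), /ɖʐ/ (retroflex).
The postalveolar row has no voiceless member, so the gap is the voiceless postalveolar affricate /tʃ/.

/tʃ/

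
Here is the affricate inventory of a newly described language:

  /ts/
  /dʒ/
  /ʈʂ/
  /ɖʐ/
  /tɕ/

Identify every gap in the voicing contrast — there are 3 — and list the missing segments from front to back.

/dz/, /tʃ/, /dʑ/

Voiceless: /ts/ (alveolar), /ʈʂ/ (retroflex), /tɕ/ (alveolo-palatal).
Voiced: /dʒ/ (postalveolar), /ɖʐ/ (retroflex).
Gaps, from front to back: alveolar lacks voiced (/dz/); postalveolar lacks voiceless (/tʃ/); alveolo-palatal lacks voiced (/dʑ/).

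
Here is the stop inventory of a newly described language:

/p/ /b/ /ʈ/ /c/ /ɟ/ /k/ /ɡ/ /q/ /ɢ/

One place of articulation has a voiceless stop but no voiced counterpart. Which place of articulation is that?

place of articulation  voiceless  voiced  
bilabial          p         b       
retroflex         ʈ         —       
palatal           c         ɟ       
velar             k         ɡ       
uvular            q         ɢ       
Every place of articulation has a voiced member except retroflex, where /ɖ/ would be expected.

retroflex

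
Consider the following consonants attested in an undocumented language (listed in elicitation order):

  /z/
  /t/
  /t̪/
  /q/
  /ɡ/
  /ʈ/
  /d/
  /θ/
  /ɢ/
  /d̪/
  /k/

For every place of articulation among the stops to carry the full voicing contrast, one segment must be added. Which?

/ɖ/

dental: voiceless /t̪/, voiced /d̪/.
alveolar: voiceless /t/, voiced /d/.
retroflex: voiceless /ʈ/, voiced —.
velar: voiceless /k/, voiced /ɡ/.
uvular: voiceless /q/, voiced /ɢ/.
The retroflex row has no voiced member, so the gap is the voiced retroflex stop /ɖ/.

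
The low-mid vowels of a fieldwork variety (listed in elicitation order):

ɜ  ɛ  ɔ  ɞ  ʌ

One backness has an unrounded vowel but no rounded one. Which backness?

Unrounded: /ɛ/ (front), /ɜ/ (central), /ʌ/ (back).
Rounded: /ɞ/ (central), /ɔ/ (back).
Every backness has a rounded member except front, where /œ/ would be expected.

front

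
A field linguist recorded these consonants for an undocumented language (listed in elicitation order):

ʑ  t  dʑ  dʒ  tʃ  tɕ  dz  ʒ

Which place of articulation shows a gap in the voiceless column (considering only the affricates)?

Voiceless: /tʃ/ (postalveolar), /tɕ/ (alveolo-palatal).
Voiced: /dz/ (alveolar), /dʒ/ (postalveolar), /dʑ/ (alveolo-palatal).
Every place of articulation has a voiceless member except alveolar, where /ts/ would be expected.

alveolar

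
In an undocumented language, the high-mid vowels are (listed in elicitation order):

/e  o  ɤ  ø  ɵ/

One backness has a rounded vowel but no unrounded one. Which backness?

central

Unrounded: /e/ (front), /ɤ/ (back).
Rounded: /ø/ (front), /ɵ/ (central), /o/ (back).
Every backness has an unrounded member except central, where /ɘ/ would be expected.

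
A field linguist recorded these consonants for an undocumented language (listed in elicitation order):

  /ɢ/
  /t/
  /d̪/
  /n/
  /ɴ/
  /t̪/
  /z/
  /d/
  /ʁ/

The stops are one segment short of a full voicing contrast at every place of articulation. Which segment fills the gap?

/q/

dental: voiceless /t̪/, voiced /d̪/.
alveolar: voiceless /t/, voiced /d/.
uvular: voiceless —, voiced /ɢ/.
The uvular row has no voiceless member, so the gap is the voiceless uvular stop /q/.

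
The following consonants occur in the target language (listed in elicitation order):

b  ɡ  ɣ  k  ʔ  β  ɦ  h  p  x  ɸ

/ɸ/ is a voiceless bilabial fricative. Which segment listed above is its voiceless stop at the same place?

/p/

The voiceless stop at the same place is a voiceless bilabial stop — in this inventory, /p/.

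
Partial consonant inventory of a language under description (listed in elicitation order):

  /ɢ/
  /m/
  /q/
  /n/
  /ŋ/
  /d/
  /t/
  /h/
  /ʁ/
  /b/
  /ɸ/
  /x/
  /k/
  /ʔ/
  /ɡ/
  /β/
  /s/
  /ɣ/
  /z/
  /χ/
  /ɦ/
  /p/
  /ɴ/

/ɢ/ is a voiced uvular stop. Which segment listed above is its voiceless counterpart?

/q/

The voiceless counterpart is a voiceless uvular stop — in this inventory, /q/.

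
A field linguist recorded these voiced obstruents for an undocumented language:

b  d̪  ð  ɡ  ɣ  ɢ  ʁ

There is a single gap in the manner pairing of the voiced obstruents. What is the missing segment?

bilabial: stop /b/, fricative —.
dental: stop /d̪/, fricative /ð/.
velar: stop /ɡ/, fricative /ɣ/.
uvular: stop /ɢ/, fricative /ʁ/.
The bilabial row has no fricative member, so the gap is the bilabial fricative /β/.

/β/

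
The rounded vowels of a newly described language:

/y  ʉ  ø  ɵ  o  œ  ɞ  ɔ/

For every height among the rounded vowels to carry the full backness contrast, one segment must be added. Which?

/u/

high: front /y/, central /ʉ/, back —.
high-mid: front /ø/, central /ɵ/, back /o/.
low-mid: front /œ/, central /ɞ/, back /ɔ/.
The high row has no back member, so the gap is the high back rounded vowel /u/.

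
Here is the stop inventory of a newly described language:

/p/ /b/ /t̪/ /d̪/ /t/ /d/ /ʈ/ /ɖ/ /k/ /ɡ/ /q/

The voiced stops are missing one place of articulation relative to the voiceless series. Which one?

uvular

Voiceless: /p/ (bilabial), /t̪/ (dental), /t/ (alveolar), /ʈ/ (retroflex), /k/ (velar), /q/ (uvular).
Voiced: /b/ (bilabial), /d̪/ (dental), /d/ (alveolar), /ɖ/ (retroflex), /ɡ/ (velar).
Every place of articulation has a voiced member except uvular, where /ɢ/ would be expected.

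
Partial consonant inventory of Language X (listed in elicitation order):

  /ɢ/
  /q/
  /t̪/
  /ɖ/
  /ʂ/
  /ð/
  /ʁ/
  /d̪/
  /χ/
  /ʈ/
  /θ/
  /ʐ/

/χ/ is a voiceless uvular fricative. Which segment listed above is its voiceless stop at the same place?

The voiceless stop at the same place is a voiceless uvular stop — in this inventory, /q/.

/q/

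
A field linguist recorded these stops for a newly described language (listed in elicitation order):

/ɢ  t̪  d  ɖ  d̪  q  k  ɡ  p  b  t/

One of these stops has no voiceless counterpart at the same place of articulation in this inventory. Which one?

/ɖ/

Bilabial: /p/ ~ /b/
Dental: /t̪/ ~ /d̪/
Alveolar: /t/ ~ /d/
Velar: /k/ ~ /ɡ/
Uvular: /q/ ~ /ɢ/
Retroflex: only /ɖ/ (voiced); no voiceless partner.
So /ɖ/ is the unpaired segment.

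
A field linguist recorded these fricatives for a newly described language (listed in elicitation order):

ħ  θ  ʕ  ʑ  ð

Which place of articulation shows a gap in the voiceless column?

Voiceless: /θ/ (dental), /ħ/ (pharyngeal).
Voiced: /ð/ (dental), /ʑ/ (alveolo-palatal), /ʕ/ (pharyngeal).
Every place of articulation has a voiceless member except alveolo-palatal, where /ɕ/ would be expected.

alveolo-palatal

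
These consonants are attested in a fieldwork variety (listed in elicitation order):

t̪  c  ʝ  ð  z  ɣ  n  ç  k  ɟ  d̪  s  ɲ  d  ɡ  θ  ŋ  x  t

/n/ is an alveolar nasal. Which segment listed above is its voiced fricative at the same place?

The voiced fricative at the same place is a voiced alveolar fricative — in this inventory, /z/.

/z/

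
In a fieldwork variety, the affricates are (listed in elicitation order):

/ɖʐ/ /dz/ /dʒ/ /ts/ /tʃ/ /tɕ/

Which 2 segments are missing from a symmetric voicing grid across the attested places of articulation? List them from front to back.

Voiceless: /ts/ (alveolar), /tʃ/ (postalveolar), /tɕ/ (alveolo-palatal).
Voiced: /dz/ (alveolar), /dʒ/ (postalveolar), /ɖʐ/ (retroflex).
Gaps, from front to back: retroflex lacks voiceless (/ʈʂ/); alveolo-palatal lacks voiced (/dʑ/).

/ʈʂ/, /dʑ/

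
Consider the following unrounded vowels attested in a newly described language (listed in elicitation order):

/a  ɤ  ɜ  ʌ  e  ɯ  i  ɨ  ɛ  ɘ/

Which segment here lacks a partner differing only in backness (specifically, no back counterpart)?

High: /i/ ~ /ɨ/ ~ /ɯ/
High-mid: /e/ ~ /ɘ/ ~ /ɤ/
Low-mid: /ɛ/ ~ /ɜ/ ~ /ʌ/
Low: only /a/ (front); no back partner.
So /a/ is the unpaired segment.

/a/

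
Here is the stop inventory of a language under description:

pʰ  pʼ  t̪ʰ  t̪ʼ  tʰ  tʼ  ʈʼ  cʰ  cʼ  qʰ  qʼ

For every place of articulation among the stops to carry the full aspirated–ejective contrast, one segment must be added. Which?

bilabial: aspirated /pʰ/, ejective /pʼ/.
dental: aspirated /t̪ʰ/, ejective /t̪ʼ/.
alveolar: aspirated /tʰ/, ejective /tʼ/.
retroflex: aspirated —, ejective /ʈʼ/.
palatal: aspirated /cʰ/, ejective /cʼ/.
uvular: aspirated /qʰ/, ejective /qʼ/.
The retroflex row has no aspirated member, so the gap is the aspirated retroflex stop /ʈʰ/.

/ʈʰ/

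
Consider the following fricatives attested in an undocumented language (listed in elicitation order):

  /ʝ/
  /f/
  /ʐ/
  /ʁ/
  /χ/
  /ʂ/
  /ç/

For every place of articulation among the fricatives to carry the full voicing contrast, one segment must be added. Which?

/v/

Voiceless: /f/ (labiodental), /ʂ/ (retroflex), /ç/ (palatal), /χ/ (uvular).
Voiced: /ʐ/ (retroflex), /ʝ/ (palatal), /ʁ/ (uvular).
The labiodental row has no voiced member, so the gap is the voiced labiodental fricative /v/.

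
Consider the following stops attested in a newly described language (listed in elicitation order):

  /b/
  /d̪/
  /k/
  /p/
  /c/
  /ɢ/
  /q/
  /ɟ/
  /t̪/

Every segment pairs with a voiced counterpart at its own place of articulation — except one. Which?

/k/

Bilabial: /p/ ~ /b/
Dental: /t̪/ ~ /d̪/
Palatal: /c/ ~ /ɟ/
Uvular: /q/ ~ /ɢ/
Velar: only /k/ (voiceless); no voiced partner.
So /k/ is the unpaired segment.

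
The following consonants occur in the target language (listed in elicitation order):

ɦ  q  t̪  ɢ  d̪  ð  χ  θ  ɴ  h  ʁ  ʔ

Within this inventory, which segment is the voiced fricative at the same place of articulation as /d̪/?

/d̪/ is a voiced dental stop.
The voiced fricative at the same place is a voiced dental fricative — in this inventory, /ð/.

/ð/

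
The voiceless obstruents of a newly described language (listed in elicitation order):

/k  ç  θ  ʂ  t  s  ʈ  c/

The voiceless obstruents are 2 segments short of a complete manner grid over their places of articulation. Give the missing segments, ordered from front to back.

/t̪/, /x/

Stop: /t/ (alveolar), /ʈ/ (retroflex), /c/ (palatal), /k/ (velar).
Fricative: /θ/ (dental), /s/ (alveolar), /ʂ/ (retroflex), /ç/ (palatal).
Gaps, from front to back: dental lacks stop (/t̪/); velar lacks fricative (/x/).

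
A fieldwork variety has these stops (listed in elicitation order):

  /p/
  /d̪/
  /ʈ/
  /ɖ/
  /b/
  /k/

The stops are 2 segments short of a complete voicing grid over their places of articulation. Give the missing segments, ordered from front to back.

bilabial: voiceless /p/, voiced /b/.
dental: voiceless —, voiced /d̪/.
retroflex: voiceless /ʈ/, voiced /ɖ/.
velar: voiceless /k/, voiced —.
Gaps, from front to back: dental lacks voiceless (/t̪/); velar lacks voiced (/ɡ/).

/t̪/, /ɡ/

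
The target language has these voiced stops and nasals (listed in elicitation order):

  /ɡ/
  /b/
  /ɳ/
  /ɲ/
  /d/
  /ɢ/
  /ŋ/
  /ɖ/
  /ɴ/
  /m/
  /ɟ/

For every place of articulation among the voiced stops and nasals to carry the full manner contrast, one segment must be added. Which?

/n/

Oral stop: /b/ (bilabial), /d/ (alveolar), /ɖ/ (retroflex), /ɟ/ (palatal), /ɡ/ (velar), /ɢ/ (uvular).
Nasal: /m/ (bilabial), /ɳ/ (retroflex), /ɲ/ (palatal), /ŋ/ (velar), /ɴ/ (uvular).
The alveolar row has no nasal member, so the gap is the alveolar nasal /n/.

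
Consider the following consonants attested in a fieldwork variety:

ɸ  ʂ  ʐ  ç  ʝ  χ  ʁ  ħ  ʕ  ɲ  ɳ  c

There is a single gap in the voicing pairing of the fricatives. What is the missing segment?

bilabial: voiceless /ɸ/, voiced —.
retroflex: voiceless /ʂ/, voiced /ʐ/.
palatal: voiceless /ç/, voiced /ʝ/.
uvular: voiceless /χ/, voiced /ʁ/.
pharyngeal: voiceless /ħ/, voiced /ʕ/.
The bilabial row has no voiced member, so the gap is the voiced bilabial fricative /β/.

/β/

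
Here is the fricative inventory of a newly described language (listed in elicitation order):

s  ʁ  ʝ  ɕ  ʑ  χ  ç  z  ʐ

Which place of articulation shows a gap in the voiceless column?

retroflex

place of articulation  voiceless  voiced  
alveolar          s         z       
retroflex         —         ʐ       
alveolo-palatal   ɕ         ʑ       
palatal           ç         ʝ       
uvular            χ         ʁ       
Every place of articulation has a voiceless member except retroflex, where /ʂ/ would be expected.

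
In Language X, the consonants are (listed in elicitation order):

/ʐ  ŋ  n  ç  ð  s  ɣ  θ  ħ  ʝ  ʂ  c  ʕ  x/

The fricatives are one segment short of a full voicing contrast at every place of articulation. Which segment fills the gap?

Voiceless: /θ/ (dental), /s/ (alveolar), /ʂ/ (retroflex), /ç/ (palatal), /x/ (velar), /ħ/ (pharyngeal).
Voiced: /ð/ (dental), /ʐ/ (retroflex), /ʝ/ (palatal), /ɣ/ (velar), /ʕ/ (pharyngeal).
The alveolar row has no voiced member, so the gap is the voiced alveolar fricative /z/.

/z/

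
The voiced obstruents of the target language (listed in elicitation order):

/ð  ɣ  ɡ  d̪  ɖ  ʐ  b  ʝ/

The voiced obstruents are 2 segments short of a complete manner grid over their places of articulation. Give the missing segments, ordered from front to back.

/β/, /ɟ/

Stop: /b/ (bilabial), /d̪/ (dental), /ɖ/ (retroflex), /ɡ/ (velar).
Fricative: /ð/ (dental), /ʐ/ (retroflex), /ʝ/ (palatal), /ɣ/ (velar).
Gaps, from front to back: bilabial lacks fricative (/β/); palatal lacks stop (/ɟ/).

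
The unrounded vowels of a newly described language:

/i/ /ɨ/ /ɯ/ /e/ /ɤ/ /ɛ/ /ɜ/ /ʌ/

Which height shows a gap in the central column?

high-mid

Front: /i/ (high), /e/ (high-mid), /ɛ/ (low-mid).
Central: /ɨ/ (high), /ɜ/ (low-mid).
Back: /ɯ/ (high), /ɤ/ (high-mid), /ʌ/ (low-mid).
Every height has a central member except high-mid, where /ɘ/ would be expected.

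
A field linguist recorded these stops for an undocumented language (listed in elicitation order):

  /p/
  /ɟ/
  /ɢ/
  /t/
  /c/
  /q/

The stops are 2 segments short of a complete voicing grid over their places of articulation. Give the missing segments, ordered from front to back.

/b/, /d/

Voiceless: /p/ (bilabial), /t/ (alveolar), /c/ (palatal), /q/ (uvular).
Voiced: /ɟ/ (palatal), /ɢ/ (uvular).
Gaps, from front to back: bilabial lacks voiced (/b/); alveolar lacks voiced (/d/).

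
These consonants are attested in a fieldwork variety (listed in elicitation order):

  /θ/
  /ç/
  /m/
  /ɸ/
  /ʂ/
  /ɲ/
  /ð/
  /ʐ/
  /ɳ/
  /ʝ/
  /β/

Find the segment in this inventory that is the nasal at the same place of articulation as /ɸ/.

/m/

/ɸ/ is a voiceless bilabial fricative.
The nasal at the same place is a bilabial nasal — in this inventory, /m/.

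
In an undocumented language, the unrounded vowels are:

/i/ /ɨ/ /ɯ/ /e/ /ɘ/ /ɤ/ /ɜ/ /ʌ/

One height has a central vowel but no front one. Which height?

height            front     central   back    
high              i         ɨ         ɯ       
high-mid          e         ɘ         ɤ       
low-mid           —         ɜ         ʌ       
Every height has a front member except low-mid, where /ɛ/ would be expected.

low-mid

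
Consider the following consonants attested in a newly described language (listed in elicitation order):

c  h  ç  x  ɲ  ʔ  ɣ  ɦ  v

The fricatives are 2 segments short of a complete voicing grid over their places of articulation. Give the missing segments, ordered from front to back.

place of articulation  voiceless  voiced  
labiodental       —         v       
palatal           ç         —       
velar             x         ɣ       
glottal           h         ɦ       
Gaps, from front to back: labiodental lacks voiceless (/f/); palatal lacks voiced (/ʝ/).

/f/, /ʝ/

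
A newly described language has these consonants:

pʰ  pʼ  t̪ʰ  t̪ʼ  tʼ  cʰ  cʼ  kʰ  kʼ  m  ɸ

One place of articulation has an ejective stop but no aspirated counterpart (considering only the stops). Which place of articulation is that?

place of articulation  aspirated  ejective
bilabial          pʰ        pʼ      
dental            t̪ʰ       t̪ʼ     
alveolar          —         tʼ      
palatal           cʰ        cʼ      
velar             kʰ        kʼ      
Every place of articulation has an aspirated member except alveolar, where /tʰ/ would be expected.

alveolar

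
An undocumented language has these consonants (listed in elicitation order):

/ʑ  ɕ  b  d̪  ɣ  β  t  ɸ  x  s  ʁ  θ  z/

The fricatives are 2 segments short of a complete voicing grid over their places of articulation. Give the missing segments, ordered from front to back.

/ð/, /χ/

bilabial: voiceless /ɸ/, voiced /β/.
dental: voiceless /θ/, voiced —.
alveolar: voiceless /s/, voiced /z/.
alveolo-palatal: voiceless /ɕ/, voiced /ʑ/.
velar: voiceless /x/, voiced /ɣ/.
uvular: voiceless —, voiced /ʁ/.
Gaps, from front to back: dental lacks voiced (/ð/); uvular lacks voiceless (/χ/).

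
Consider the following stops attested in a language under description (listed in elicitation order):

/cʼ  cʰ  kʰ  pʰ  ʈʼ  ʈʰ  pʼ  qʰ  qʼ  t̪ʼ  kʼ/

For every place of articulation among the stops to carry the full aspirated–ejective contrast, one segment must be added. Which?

/t̪ʰ/

place of articulation  aspirated  ejective
bilabial          pʰ        pʼ      
dental            —         t̪ʼ     
retroflex         ʈʰ        ʈʼ      
palatal           cʰ        cʼ      
velar             kʰ        kʼ      
uvular            qʰ        qʼ      
The dental row has no aspirated member, so the gap is the aspirated dental stop /t̪ʰ/.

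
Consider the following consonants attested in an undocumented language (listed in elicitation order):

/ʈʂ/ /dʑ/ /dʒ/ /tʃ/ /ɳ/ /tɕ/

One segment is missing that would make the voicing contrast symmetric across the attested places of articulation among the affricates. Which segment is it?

Voiceless: /tʃ/ (postalveolar), /ʈʂ/ (retroflex), /tɕ/ (alveolo-palatal).
Voiced: /dʒ/ (postalveolar), /dʑ/ (alveolo-palatal).
The retroflex row has no voiced member, so the gap is the voiced retroflex affricate /ɖʐ/.

/ɖʐ/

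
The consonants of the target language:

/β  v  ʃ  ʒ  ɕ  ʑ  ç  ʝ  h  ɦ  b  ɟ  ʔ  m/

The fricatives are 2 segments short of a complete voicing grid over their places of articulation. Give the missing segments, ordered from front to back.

bilabial: voiceless —, voiced /β/.
labiodental: voiceless —, voiced /v/.
postalveolar: voiceless /ʃ/, voiced /ʒ/.
alveolo-palatal: voiceless /ɕ/, voiced /ʑ/.
palatal: voiceless /ç/, voiced /ʝ/.
glottal: voiceless /h/, voiced /ɦ/.
Gaps, from front to back: bilabial lacks voiceless (/ɸ/); labiodental lacks voiceless (/f/).

/ɸ/, /f/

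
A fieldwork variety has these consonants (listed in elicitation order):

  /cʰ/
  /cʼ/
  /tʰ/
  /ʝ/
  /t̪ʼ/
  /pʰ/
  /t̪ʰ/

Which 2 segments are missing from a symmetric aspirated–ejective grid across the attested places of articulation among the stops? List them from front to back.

Aspirated: /pʰ/ (bilabial), /t̪ʰ/ (dental), /tʰ/ (alveolar), /cʰ/ (palatal).
Ejective: /t̪ʼ/ (dental), /cʼ/ (palatal).
Gaps, from front to back: bilabial lacks ejective (/pʼ/); alveolar lacks ejective (/tʼ/).

/pʼ/, /tʼ/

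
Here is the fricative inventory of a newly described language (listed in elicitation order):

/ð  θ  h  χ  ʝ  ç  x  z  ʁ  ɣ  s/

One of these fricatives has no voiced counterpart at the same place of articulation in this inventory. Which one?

/h/

Dental: /θ/ ~ /ð/
Alveolar: /s/ ~ /z/
Palatal: /ç/ ~ /ʝ/
Velar: /x/ ~ /ɣ/
Uvular: /χ/ ~ /ʁ/
Glottal: only /h/ (voiceless); no voiced partner.
So /h/ is the unpaired segment.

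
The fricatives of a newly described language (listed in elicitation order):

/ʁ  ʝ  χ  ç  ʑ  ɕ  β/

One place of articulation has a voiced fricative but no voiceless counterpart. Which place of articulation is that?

bilabial

Voiceless: /ɕ/ (alveolo-palatal), /ç/ (palatal), /χ/ (uvular).
Voiced: /β/ (bilabial), /ʑ/ (alveolo-palatal), /ʝ/ (palatal), /ʁ/ (uvular).
Every place of articulation has a voiceless member except bilabial, where /ɸ/ would be expected.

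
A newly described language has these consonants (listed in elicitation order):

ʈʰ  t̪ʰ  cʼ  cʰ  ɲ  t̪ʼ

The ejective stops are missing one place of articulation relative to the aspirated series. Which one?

place of articulation  aspirated  ejective
dental            t̪ʰ       t̪ʼ     
retroflex         ʈʰ        —       
palatal           cʰ        cʼ      
Every place of articulation has an ejective member except retroflex, where /ʈʼ/ would be expected.

retroflex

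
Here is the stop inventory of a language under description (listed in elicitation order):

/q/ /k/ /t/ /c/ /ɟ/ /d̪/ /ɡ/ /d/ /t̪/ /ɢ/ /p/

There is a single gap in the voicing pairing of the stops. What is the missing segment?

/b/

Voiceless: /p/ (bilabial), /t̪/ (dental), /t/ (alveolar), /c/ (palatal), /k/ (velar), /q/ (uvular).
Voiced: /d̪/ (dental), /d/ (alveolar), /ɟ/ (palatal), /ɡ/ (velar), /ɢ/ (uvular).
The bilabial row has no voiced member, so the gap is the voiced bilabial stop /b/.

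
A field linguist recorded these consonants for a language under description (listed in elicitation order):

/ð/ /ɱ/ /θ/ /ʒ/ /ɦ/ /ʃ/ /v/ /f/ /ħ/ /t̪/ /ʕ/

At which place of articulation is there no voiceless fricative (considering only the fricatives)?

glottal

place of articulation  voiceless  voiced  
labiodental       f         v       
dental            θ         ð       
postalveolar      ʃ         ʒ       
pharyngeal        ħ         ʕ       
glottal           —         ɦ       
Every place of articulation has a voiceless member except glottal, where /h/ would be expected.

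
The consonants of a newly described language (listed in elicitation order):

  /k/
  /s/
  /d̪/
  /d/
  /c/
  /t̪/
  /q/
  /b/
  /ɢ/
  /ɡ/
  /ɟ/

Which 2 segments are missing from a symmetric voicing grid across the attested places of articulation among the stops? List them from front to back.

place of articulation  voiceless  voiced  
bilabial          —         b       
dental            t̪        d̪      
alveolar          —         d       
palatal           c         ɟ       
velar             k         ɡ       
uvular            q         ɢ       
Gaps, from front to back: bilabial lacks voiceless (/p/); alveolar lacks voiceless (/t/).

/p/, /t/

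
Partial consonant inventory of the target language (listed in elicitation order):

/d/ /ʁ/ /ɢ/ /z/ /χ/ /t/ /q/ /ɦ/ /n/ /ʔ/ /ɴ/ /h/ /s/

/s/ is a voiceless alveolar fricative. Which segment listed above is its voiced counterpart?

The voiced counterpart is a voiced alveolar fricative — in this inventory, /z/.

/z/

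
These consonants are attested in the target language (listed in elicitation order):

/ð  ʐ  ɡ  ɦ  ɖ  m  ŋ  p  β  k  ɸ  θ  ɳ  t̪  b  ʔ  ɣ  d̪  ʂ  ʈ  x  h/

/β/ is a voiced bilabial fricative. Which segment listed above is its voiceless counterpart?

The voiceless counterpart is a voiceless bilabial fricative — in this inventory, /ɸ/.

/ɸ/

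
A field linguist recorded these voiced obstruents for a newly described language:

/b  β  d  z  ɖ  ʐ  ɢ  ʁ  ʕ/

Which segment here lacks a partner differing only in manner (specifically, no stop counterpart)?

Bilabial: /b/ ~ /β/
Alveolar: /d/ ~ /z/
Retroflex: /ɖ/ ~ /ʐ/
Uvular: /ɢ/ ~ /ʁ/
Pharyngeal: only /ʕ/ (fricative); no stop partner.
So /ʕ/ is the unpaired segment.

/ʕ/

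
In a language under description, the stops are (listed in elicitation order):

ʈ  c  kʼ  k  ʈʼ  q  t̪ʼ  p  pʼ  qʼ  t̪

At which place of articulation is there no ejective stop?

place of articulation  plain     ejective
bilabial          p         pʼ      
dental            t̪        t̪ʼ     
retroflex         ʈ         ʈʼ      
palatal           c         —       
velar             k         kʼ      
uvular            q         qʼ      
Every place of articulation has an ejective member except palatal, where /cʼ/ would be expected.

palatal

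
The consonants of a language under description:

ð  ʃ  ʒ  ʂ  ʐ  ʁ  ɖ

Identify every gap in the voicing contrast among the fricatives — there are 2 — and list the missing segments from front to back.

dental: voiceless —, voiced /ð/.
postalveolar: voiceless /ʃ/, voiced /ʒ/.
retroflex: voiceless /ʂ/, voiced /ʐ/.
uvular: voiceless —, voiced /ʁ/.
Gaps, from front to back: dental lacks voiceless (/θ/); uvular lacks voiceless (/χ/).

/θ/, /χ/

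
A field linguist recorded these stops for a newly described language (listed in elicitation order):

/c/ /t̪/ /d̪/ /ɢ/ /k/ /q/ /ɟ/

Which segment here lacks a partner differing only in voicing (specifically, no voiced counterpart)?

Dental: /t̪/ ~ /d̪/
Palatal: /c/ ~ /ɟ/
Uvular: /q/ ~ /ɢ/
Velar: only /k/ (voiceless); no voiced partner.
So /k/ is the unpaired segment.

/k/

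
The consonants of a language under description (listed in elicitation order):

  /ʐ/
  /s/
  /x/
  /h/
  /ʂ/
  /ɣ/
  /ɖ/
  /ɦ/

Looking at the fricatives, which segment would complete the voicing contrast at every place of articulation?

/z/

place of articulation  voiceless  voiced  
alveolar          s         —       
retroflex         ʂ         ʐ       
velar             x         ɣ       
glottal           h         ɦ       
The alveolar row has no voiced member, so the gap is the voiced alveolar fricative /z/.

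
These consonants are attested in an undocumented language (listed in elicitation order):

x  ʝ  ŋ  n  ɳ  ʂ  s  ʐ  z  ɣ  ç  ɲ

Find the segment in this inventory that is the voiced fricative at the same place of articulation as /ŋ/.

/ŋ/ is a velar nasal.
The voiced fricative at the same place is a voiced velar fricative — in this inventory, /ɣ/.

/ɣ/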